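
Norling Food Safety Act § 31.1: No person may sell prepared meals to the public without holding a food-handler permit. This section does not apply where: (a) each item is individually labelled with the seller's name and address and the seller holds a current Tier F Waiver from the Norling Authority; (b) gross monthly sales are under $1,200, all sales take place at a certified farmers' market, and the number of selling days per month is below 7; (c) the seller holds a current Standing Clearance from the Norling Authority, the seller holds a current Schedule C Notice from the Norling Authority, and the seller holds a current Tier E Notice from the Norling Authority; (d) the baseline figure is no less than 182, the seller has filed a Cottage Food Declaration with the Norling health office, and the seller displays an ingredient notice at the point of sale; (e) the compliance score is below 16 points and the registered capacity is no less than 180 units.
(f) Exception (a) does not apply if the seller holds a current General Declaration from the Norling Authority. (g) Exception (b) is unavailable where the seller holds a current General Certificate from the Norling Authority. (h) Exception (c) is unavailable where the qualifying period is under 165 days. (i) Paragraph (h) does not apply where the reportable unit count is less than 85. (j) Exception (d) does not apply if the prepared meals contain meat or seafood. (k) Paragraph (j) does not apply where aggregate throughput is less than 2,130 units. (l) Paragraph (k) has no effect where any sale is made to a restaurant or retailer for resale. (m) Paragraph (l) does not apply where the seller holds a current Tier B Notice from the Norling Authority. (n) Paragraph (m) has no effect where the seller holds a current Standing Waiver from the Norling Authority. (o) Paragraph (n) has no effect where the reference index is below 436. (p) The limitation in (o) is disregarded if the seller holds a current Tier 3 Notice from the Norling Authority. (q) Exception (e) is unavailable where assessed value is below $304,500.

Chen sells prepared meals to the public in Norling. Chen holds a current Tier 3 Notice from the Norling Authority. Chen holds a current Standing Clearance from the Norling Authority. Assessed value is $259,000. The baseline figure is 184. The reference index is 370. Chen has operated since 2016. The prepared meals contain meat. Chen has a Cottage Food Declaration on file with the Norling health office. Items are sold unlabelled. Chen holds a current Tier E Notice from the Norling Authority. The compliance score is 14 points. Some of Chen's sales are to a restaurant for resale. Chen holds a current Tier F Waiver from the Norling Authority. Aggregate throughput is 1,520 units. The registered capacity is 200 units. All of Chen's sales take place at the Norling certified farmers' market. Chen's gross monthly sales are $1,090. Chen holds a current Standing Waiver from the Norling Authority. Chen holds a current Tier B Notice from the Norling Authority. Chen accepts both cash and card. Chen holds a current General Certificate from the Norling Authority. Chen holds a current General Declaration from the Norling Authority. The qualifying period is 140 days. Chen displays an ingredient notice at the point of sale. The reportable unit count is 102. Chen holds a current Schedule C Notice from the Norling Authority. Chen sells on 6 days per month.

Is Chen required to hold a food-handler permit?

Exception (a) requires that each item is individually labelled with the seller's name and address; but items are sold unlabelled, so (a) is unavailable.
All of (b)'s requirements are met (gross monthly sales are $1,090, under the $1,200 limit; all sales are at a certified farmers' market; the number of selling days per month is 6, below the 7 limit). But applying paragraph (g): (g) operates against (b): a current General Certificate is held. (b) is therefore removed.
Exception (c) is satisfied on its face — a current Standing Clearance is held; a current Schedule C Notice is held; a current Tier E Notice is held. However, paragraphs (h)–(i) must be considered: (h) operates against (c): the qualifying period is 140 days, under the 165 days limit. (i), which would lift (h), is inapplicable — the reportable unit count is 102, not less than 85. (c) is therefore removed.
Exception (d): the baseline figure is 184, meeting the 182 threshold; a Cottage Food Declaration is on file; an ingredient notice is displayed — every condition holds. However, paragraphs (j)–(p) must be considered: (j) applies — the prepared meals contain meat. (k) operates (aggregate throughput is 1,520 units, less than the 2,130 units limit), but is displaced by (l): (l) operates against (k): some sales are to a restaurant for resale. (m) operates (a current Tier B Notice is held), but yields to (n): (n) operates against (m): a current Standing Waiver is held. (o) operates (the reference index is 370, below the 436 limit), but yields to (p): (p) is engaged — a current Tier 3 Notice is held. Exception (d) does not apply.
Exception (e) is satisfied on its face — the compliance score is 14 points, below the 16 points limit; the registered capacity is 200 units, meeting the 180 units threshold. Turning to paragraph (q): (q) operates against (e): assessed value is $259,000, below the $304,500 limit. (e) is therefore removed.
No exception displaces § 31.1.

Yes — Chen must hold a food-handler permit.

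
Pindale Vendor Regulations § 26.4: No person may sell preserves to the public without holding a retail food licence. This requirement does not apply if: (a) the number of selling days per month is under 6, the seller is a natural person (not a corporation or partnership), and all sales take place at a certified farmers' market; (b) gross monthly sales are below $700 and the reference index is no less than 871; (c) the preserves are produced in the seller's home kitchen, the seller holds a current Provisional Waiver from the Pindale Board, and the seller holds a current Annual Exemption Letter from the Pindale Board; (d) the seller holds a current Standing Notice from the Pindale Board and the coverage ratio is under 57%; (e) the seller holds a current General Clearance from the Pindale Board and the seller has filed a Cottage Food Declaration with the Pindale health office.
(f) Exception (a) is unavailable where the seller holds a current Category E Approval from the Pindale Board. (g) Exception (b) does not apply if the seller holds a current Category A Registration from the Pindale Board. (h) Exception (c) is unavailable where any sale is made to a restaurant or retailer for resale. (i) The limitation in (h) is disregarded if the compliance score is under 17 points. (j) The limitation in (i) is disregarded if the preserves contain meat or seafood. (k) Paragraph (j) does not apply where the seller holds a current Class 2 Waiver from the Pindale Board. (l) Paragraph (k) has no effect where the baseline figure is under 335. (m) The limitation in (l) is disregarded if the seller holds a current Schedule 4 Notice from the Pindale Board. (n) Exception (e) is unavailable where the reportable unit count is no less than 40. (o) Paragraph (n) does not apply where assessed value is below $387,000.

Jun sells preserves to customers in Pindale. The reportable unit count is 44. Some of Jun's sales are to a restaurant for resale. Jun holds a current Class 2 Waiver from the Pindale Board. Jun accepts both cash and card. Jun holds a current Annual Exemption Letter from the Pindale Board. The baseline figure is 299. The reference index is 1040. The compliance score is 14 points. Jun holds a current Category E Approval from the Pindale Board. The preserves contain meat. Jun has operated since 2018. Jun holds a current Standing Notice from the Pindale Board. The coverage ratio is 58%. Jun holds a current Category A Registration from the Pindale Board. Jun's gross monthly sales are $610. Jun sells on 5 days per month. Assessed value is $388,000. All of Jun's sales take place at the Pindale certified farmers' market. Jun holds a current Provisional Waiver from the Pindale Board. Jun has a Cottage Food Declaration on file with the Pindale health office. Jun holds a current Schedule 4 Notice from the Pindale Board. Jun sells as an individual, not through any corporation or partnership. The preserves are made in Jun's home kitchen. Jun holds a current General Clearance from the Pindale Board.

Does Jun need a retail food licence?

Exception (a): the number of selling days per month is 5, under the 6 limit; the seller is a natural person; all sales are at a certified farmers' market — every condition holds. But: (f) operates — a current Category E Approval is held. (a) is therefore removed.
Exception (b): gross monthly sales are $610, below the $700 limit; the reference index is 1,040, meeting the 871 threshold — every condition holds. But applying paragraph (g): (g) is engaged — a current Category A Registration is held. (b) is therefore removed.
Exception (c)'s conditions are all satisfied: the preserves are home-kitchen produced; a current Provisional Waiver is held; a current Annual Exemption Letter is held. Applying paragraphs (h)–(m): (h) operates (some sales are to a restaurant for resale), but is set aside by (i): (i) operates against (h): the compliance score is 14 points, under the 17 points limit. (j) applies (the preserves contain meat), but is itself disapplied by (k): (k) applies — a current Class 2 Waiver is held. (l) is engaged (the baseline figure is 299, under the 335 limit), but is overridden by (m): (m) operates against (l): a current Schedule 4 Notice is held. So (c) applies.
Exception (d) fails — the coverage ratio is 58%, not under 57%.
Exception (e) is satisfied on its face — a current General Clearance is held; a Cottage Food Declaration is on file. Turning to paragraphs (n)–(o): (n) operates against (e): the reportable unit count is 44, meeting the 40 threshold. (o) does not operate here (assessed value is $388,000, not below $387,000), so (n) stands. So (e) is unavailable.

No — exception (c) applies; Jun is not required to hold a retail food licence.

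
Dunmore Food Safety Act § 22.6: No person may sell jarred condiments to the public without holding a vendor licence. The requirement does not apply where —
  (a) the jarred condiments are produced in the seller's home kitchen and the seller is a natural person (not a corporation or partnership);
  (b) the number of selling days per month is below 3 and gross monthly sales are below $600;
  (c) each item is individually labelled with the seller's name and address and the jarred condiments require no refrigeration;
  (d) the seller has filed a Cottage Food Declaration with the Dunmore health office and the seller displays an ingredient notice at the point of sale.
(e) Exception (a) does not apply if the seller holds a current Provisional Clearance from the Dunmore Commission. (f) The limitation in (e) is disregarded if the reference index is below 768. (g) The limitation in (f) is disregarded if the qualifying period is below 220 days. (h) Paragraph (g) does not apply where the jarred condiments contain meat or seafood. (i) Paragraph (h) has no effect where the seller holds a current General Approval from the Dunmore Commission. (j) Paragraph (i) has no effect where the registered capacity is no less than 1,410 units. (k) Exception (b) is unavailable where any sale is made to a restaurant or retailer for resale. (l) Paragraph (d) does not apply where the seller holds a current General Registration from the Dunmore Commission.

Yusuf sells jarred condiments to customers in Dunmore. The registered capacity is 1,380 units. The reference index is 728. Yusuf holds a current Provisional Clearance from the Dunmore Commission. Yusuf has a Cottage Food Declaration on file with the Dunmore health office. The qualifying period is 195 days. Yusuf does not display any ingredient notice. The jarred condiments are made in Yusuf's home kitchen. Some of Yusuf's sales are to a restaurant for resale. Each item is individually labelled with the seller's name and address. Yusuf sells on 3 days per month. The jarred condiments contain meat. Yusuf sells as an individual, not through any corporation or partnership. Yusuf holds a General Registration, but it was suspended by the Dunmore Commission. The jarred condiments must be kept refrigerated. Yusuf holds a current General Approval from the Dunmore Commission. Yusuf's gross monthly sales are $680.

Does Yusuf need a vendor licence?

Exception (a) is satisfied on its face — the jarred condiments are home-kitchen produced; the seller is a natural person. Turning to paragraphs (e)–(j): (e) operates against (a): a current Provisional Clearance is held. (f) applies (the reference index is 728, below the 768 limit), but is overridden by (g): (g) operates against (f): the qualifying period is 195 days, below the 220 days limit. (h) would limit (g) — the jarred condiments contain meat — but (i) sets (h) aside: (i) applies — a current General Approval is held. (j) is not engaged (the registered capacity is 1,380 units, short of 1,410 units), so (i) stands. So (a) is unavailable.
Exception (b) does not apply: the number of selling days per month is 3, not below 3.
Exception (c) fails — the jarred condiments require refrigeration.
Exception (d) does not apply: no ingredient notice is displayed.
Every exception is unavailable, so the rule governs.

Yes — Yusuf must hold a vendor licence.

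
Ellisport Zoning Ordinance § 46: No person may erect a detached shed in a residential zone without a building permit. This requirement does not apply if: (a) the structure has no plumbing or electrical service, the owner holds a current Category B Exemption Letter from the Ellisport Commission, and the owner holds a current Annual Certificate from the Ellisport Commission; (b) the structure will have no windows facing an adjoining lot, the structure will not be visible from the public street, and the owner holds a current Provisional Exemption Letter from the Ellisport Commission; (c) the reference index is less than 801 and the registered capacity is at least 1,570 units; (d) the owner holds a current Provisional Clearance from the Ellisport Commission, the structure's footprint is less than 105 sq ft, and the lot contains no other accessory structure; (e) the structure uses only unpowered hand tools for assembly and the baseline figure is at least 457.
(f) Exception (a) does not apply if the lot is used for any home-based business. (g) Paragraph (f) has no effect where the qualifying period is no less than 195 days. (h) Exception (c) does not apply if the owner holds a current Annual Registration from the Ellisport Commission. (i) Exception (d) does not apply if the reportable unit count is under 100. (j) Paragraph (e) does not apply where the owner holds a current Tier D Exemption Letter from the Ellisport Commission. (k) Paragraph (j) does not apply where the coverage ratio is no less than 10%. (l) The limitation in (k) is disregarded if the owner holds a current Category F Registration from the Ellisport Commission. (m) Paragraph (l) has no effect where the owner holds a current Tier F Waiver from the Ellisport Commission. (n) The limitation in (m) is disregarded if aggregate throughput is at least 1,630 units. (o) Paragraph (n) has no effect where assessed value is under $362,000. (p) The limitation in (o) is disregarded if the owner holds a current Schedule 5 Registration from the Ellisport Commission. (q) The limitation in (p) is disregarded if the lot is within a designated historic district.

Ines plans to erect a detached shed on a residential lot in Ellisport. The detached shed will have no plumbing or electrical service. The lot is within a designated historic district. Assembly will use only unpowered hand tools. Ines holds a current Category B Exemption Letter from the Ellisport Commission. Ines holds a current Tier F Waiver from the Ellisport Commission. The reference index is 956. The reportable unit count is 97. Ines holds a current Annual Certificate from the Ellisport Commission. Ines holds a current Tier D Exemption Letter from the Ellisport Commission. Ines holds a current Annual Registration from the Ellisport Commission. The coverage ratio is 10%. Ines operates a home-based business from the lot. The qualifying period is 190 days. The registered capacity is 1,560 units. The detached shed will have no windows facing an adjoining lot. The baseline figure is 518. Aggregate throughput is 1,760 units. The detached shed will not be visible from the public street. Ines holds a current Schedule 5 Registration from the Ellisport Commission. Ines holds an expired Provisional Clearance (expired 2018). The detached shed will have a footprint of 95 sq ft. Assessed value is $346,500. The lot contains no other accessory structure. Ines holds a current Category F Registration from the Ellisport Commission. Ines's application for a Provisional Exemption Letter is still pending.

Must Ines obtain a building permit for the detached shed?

All of (a)'s requirements are met (there is no plumbing or electrical service; a current Category B Exemption Letter is held; a current Annual Certificate is held). But applying paragraphs (f)–(g): (f) is engaged — a home-based business operates on the lot. (g), which would lift (f), does not operate here — the qualifying period is 190 days, short of 195 days. Exception (a) does not apply.
Exception (b) requires that the owner holds a current Provisional Exemption Letter from the Ellisport Commission; but the Provisional Exemption Letter is not current, so (b) is unavailable.
Exception (c) requires that the reference index is less than 801; but the reference index is 956, not less than 801, so (c) is unavailable.
Exception (d) does not apply: no current Provisional Clearance is held.
All of (e)'s requirements are met (assembly uses only hand tools; the baseline figure is 518, meeting the 457 threshold). As to paragraphs (j)–(q): (j) operates (a current Tier D Exemption Letter is held), but is set aside by (k): (k) operates — the coverage ratio is 10%, meeting the 10% threshold. (l) is triggered (a current Category F Registration is held), but is overridden by (m): (m) applies — a current Tier F Waiver is held. (n) would limit (m) — aggregate throughput is 1,760 units, meeting the 1,630 units threshold — but (o) sets (n) aside: (o) is triggered — assessed value is $346,500, under the $362,000 limit. (p) is engaged (a current Schedule 5 Registration is held), but is overridden by (q): (q) operates against (p): the lot is in a historic district. (e) remains available.

No — exception (e) applies; Ines does not need a building permit.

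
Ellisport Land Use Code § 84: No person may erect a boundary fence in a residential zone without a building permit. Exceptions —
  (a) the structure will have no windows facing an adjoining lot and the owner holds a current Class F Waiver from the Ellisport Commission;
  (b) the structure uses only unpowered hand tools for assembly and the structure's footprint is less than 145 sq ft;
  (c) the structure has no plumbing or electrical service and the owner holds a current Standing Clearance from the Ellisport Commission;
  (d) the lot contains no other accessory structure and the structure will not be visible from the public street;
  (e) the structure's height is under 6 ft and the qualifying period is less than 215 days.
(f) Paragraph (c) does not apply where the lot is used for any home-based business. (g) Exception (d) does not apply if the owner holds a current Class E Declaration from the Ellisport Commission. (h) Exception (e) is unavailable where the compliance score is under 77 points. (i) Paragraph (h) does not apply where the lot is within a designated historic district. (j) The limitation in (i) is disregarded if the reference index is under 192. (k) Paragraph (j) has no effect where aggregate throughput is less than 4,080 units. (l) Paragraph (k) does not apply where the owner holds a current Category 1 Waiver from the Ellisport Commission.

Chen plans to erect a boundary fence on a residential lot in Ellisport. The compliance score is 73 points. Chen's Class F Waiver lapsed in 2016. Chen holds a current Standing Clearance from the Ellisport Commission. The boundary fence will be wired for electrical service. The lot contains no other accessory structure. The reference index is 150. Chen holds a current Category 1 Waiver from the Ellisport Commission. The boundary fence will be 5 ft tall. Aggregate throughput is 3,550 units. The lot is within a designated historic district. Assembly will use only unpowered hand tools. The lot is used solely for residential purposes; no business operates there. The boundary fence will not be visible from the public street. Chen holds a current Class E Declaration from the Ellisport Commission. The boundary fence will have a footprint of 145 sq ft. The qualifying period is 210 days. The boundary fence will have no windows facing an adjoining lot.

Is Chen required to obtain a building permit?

Exception (a) requires that the owner holds a current Class F Waiver from the Ellisport Commission; but no current Class F Waiver is held, so (a) is unavailable.
Exception (b) requires that the structure's footprint is less than 145 sq ft; but the structure's footprint is 145 sq ft, not less than 145 sq ft, so (b) is unavailable.
Exception (c) requires that the structure has no plumbing or electrical service; but electrical service is planned, so (c) is unavailable.
Exception (d) is satisfied on its face — the lot has no other accessory structure; the structure will not be visible from the street. However, paragraph (g) must be considered: (g) operates — a current Class E Declaration is held. (d) is therefore removed.
Exception (e)'s conditions are all satisfied: the structure's height is 5 ft, under the 6 ft limit; the qualifying period is 210 days, less than the 215 days limit. But: (h) is triggered — the compliance score is 73 points, under the 77 points limit. (i) would limit (h) — the lot is in a historic district — but (j) sets (i) aside: (j) applies — the reference index is 150, under the 192 limit. (k) applies (aggregate throughput is 3,550 units, less than the 4,080 units limit), but is overridden by (l): (l) applies — a current Category 1 Waiver is held. So (e) is unavailable.
No exception displaces § 84.

Yes — Chen must obtain a building permit.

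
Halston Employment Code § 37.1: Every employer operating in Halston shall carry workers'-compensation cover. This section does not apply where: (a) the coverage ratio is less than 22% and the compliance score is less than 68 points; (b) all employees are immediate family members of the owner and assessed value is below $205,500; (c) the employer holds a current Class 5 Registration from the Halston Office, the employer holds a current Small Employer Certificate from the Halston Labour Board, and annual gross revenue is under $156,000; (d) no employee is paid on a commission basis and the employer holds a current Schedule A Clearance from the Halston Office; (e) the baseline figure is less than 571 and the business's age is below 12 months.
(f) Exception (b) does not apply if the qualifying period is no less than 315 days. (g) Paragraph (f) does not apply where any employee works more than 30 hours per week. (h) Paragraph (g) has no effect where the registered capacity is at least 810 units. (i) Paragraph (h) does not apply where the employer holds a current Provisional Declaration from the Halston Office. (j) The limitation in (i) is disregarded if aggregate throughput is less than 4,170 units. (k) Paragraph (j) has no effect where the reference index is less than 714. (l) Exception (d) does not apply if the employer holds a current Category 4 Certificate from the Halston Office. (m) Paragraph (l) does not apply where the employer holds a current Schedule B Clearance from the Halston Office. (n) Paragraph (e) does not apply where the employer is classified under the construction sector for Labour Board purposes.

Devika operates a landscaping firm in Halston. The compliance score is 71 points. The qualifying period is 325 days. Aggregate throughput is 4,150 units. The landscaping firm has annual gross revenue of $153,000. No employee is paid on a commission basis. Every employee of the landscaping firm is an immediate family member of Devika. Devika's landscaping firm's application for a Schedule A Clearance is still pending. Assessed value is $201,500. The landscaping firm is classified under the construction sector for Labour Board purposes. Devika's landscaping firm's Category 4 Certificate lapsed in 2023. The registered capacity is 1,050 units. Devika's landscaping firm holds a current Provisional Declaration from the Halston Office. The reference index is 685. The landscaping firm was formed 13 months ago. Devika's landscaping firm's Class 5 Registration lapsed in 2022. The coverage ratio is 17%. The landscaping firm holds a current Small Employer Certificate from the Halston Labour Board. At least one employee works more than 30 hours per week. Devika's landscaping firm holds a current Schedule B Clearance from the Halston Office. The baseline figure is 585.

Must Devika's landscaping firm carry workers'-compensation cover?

No — exception (b) applies; Devika's landscaping firm is not required to carry workers'-compensation cover.

Exception (a) does not apply: the compliance score is 71 points, not less than 68 points.
All of (b)'s requirements are met (every employee is an immediate family member; assessed value is $201,500, below the $205,500 limit). Applying paragraphs (f)–(k): (f) is engaged (the qualifying period is 325 days, meeting the 315 days threshold), but is set aside by (g): (g) is triggered — at least one employee exceeds 30 hours/week. (h) would limit (g) — the registered capacity is 1,050 units, meeting the 810 units threshold — but (i) sets (h) aside: (i) operates against (h): a current Provisional Declaration is held. (j) would limit (i) — aggregate throughput is 4,150 units, less than the 4,170 units limit — but (k) sets (j) aside: (k) operates against (j): the reference index is 685, less than the 714 limit. (b) remains available.
Exception (c) does not apply: the Class 5 Registration is not current.
Exception (d) does not apply: the Schedule A Clearance is not current.
Exception (e) fails — the baseline figure is 585, not less than 571.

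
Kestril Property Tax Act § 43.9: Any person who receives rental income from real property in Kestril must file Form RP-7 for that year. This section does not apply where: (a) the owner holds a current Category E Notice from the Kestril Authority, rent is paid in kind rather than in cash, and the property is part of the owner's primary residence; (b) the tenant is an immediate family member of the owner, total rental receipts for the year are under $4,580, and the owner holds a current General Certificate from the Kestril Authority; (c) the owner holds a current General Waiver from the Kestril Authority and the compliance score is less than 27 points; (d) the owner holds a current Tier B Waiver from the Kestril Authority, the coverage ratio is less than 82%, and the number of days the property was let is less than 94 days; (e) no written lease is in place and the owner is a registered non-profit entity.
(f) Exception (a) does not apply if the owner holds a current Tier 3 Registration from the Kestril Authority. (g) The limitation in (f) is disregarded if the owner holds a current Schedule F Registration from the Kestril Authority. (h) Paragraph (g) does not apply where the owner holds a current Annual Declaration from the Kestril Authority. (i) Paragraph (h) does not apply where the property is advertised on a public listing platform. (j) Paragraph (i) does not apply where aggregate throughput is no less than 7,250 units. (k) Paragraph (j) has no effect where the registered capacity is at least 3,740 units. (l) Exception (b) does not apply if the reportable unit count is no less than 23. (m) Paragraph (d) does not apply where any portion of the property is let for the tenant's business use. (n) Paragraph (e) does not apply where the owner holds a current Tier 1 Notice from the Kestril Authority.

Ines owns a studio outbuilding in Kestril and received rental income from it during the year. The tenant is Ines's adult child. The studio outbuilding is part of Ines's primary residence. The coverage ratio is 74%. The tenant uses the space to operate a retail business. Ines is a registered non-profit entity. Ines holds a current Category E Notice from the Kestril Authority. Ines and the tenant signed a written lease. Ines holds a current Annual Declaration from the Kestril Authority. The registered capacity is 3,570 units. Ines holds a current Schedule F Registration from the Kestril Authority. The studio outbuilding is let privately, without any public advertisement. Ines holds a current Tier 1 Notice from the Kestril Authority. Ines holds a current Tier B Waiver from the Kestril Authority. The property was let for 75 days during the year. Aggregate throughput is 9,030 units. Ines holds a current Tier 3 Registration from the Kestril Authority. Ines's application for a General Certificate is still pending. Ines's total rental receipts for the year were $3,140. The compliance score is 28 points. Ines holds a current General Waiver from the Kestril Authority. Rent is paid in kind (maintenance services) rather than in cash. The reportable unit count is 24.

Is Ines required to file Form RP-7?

Exception (a): a current Category E Notice is held; rent is paid in kind; the studio outbuilding is part of the primary residence — every condition holds. But applying paragraphs (f)–(k): (f) operates against (a): a current Tier 3 Registration is held. (g) is engaged (a current Schedule F Registration is held), but yields to (h): (h) operates against (g): a current Annual Declaration is held. (i), which would lift (h), is inapplicable — the property is let privately without advertisement. Exception (a) does not apply.
Exception (b) requires that the owner holds a current General Certificate from the Kestril Authority; but the General Certificate is not current, so (b) is unavailable.
Exception (c) requires that the compliance score is less than 27 points; but the compliance score is 28 points, not less than 27 points, so (c) is unavailable.
All of (d)'s requirements are met (a current Tier B Waiver is held; the coverage ratio is 74%, less than the 82% limit; the number of days the property was let is 75 days, less than the 94 days limit). But applying paragraph (m): (m) operates against (d): the space is let for business use. Exception (d) does not apply.
Exception (e) does not apply: a written lease is in place.
None of the exceptions is available; § 43.9 applies in full.

Yes — Ines must file Form RP-7.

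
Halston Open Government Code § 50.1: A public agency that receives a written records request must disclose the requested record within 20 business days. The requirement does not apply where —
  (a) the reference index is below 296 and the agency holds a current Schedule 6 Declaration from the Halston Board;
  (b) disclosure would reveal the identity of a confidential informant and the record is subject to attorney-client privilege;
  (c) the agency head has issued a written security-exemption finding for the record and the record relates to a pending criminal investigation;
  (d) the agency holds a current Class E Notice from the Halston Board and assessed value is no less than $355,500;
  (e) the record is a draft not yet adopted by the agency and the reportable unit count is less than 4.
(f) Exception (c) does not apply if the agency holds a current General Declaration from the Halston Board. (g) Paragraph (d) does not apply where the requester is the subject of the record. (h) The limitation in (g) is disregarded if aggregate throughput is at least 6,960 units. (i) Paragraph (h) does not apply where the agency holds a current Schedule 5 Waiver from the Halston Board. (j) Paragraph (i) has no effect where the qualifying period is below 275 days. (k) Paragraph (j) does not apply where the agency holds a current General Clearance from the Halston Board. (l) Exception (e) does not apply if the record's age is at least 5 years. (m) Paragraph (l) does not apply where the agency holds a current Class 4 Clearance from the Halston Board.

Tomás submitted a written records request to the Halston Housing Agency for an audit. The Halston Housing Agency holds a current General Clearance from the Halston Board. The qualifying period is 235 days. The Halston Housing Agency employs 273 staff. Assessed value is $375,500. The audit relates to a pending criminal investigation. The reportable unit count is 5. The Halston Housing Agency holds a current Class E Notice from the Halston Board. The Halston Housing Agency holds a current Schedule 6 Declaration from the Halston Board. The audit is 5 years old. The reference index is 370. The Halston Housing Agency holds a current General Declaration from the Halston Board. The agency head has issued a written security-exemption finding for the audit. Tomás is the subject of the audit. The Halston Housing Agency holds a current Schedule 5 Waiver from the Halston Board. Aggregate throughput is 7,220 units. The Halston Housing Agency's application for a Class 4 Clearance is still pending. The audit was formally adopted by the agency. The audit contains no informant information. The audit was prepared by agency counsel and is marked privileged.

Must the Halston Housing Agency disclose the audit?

Yes — the Halston Housing Agency must disclose the audit.

Exception (a) requires that the reference index is below 296; but the reference index is 370, not below 296, so (a) is unavailable.
Exception (b) requires that disclosure would reveal the identity of a confidential informant; but the audit contains no informant information, so (b) is unavailable.
Exception (c)'s conditions are all satisfied: a written security-exemption finding has been issued; the audit relates to a pending investigation. However, paragraph (f) must be considered: (f) applies — a current General Declaration is held. (c) is therefore removed.
Exception (d): a current Class E Notice is held; assessed value is $375,500, meeting the $355,500 threshold — every condition holds. Turning to paragraphs (g)–(k): (g) applies — Tomás is the subject of the audit. (h) would limit (g) — aggregate throughput is 7,220 units, meeting the 6,960 units threshold — but (i) sets (h) aside: (i) is triggered — a current Schedule 5 Waiver is held. (j) applies (the qualifying period is 235 days, below the 275 days limit), but is set aside by (k): (k) is engaged — a current General Clearance is held. So (d) is unavailable.
Exception (e) fails — the audit has been formally adopted.
None of the exceptions is available; § 50.1 applies in full.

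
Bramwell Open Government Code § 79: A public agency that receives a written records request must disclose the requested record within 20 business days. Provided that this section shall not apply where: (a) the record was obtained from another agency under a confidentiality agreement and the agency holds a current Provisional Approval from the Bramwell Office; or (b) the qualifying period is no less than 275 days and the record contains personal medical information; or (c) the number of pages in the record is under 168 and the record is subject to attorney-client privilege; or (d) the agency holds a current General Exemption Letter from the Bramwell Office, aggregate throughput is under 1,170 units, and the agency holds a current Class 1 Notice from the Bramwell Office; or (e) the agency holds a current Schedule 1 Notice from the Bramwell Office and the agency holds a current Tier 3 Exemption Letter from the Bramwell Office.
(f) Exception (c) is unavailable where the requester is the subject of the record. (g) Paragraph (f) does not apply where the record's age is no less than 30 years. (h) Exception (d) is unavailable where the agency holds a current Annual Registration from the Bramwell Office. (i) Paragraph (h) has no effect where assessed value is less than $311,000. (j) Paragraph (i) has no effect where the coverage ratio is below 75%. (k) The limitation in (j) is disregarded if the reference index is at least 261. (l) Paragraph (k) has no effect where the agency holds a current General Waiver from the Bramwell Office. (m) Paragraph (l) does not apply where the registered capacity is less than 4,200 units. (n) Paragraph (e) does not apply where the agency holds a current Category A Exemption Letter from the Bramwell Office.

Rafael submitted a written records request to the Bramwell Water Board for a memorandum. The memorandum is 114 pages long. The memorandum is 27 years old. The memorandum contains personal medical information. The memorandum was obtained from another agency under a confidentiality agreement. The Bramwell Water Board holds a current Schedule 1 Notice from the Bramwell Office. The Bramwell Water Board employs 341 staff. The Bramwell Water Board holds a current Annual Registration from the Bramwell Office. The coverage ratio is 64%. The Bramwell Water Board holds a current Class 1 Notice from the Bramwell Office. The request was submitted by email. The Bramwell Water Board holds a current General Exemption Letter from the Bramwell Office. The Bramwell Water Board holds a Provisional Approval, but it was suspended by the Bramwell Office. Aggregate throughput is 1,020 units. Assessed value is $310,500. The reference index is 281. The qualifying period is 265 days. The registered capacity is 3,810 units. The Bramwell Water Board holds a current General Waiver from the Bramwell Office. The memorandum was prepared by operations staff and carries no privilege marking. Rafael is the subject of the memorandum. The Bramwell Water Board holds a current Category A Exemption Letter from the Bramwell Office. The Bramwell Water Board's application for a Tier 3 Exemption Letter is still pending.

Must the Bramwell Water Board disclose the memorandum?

No — exception (d) applies; the Bramwell Water Board is not required to disclose the memorandum.

Exception (a) requires that the agency holds a current Provisional Approval from the Bramwell Office; but there is no Provisional Approval in force, so (a) is unavailable.
Exception (b) does not apply: the qualifying period is 265 days, short of 275 days.
Exception (c) requires that the record is subject to attorney-client privilege; but the memorandum carries no privilege marking, so (c) is unavailable.
Exception (d): a current General Exemption Letter is held; aggregate throughput is 1,020 units, under the 1,170 units limit; a current Class 1 Notice is held — every condition holds. Applying paragraphs (h)–(m): (h) would limit (d) — a current Annual Registration is held — but (i) sets (h) aside: (i) applies — assessed value is $310,500, less than the $311,000 limit. (j) is triggered (the coverage ratio is 64%, below the 75% limit), but is set aside by (k): (k) operates against (j): the reference index is 281, meeting the 261 threshold. (l) would limit (k) — a current General Waiver is held — but (m) sets (l) aside: (m) operates against (l): the registered capacity is 3,810 units, less than the 4,200 units limit. So (d) applies.
Exception (e) fails — no current Tier 3 Exemption Letter is held.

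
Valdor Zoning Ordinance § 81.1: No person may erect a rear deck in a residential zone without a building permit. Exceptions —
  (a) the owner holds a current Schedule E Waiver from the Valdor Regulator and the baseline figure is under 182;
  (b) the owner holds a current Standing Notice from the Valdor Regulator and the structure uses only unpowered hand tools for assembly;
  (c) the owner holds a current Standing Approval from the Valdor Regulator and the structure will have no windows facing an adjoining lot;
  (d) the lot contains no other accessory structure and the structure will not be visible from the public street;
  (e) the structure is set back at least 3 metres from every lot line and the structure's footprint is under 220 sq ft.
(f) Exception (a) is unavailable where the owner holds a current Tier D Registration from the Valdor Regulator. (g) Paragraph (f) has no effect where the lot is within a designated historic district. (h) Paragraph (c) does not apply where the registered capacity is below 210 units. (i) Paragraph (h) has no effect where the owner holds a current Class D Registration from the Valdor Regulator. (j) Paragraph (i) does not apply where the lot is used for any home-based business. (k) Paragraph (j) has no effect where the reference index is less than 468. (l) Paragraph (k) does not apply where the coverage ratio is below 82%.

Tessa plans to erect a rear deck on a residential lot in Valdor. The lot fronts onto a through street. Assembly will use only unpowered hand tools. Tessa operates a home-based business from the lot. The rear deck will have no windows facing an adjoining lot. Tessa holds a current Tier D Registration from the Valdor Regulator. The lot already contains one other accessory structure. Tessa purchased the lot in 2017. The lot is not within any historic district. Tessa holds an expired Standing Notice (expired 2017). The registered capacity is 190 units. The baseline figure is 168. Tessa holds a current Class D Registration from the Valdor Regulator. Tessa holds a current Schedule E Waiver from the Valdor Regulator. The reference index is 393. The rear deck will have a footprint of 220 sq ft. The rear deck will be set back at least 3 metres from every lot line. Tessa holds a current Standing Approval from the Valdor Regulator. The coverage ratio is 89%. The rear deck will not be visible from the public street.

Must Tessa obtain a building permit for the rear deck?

No — exception (c) applies; Tessa does not need a building permit.

Exception (a)'s conditions are all satisfied: a current Schedule E Waiver is held; the baseline figure is 168, under the 182 limit. But applying paragraphs (f)–(g): (f) operates against (a): a current Tier D Registration is held. (g) does not operate here (the lot is not in a historic district), so (f) stands. Exception (a) does not apply.
Exception (b) requires that the owner holds a current Standing Notice from the Valdor Regulator; but the Standing Notice is not current, so (b) is unavailable.
Exception (c): a current Standing Approval is held; no windows face an adjoining lot — every condition holds. Considering the limiting provisions: (h) applies (the registered capacity is 190 units, below the 210 units limit), but is itself disapplied by (i): (i) operates against (h): a current Class D Registration is held. (j) would limit (i) — a home-based business operates on the lot — but (k) sets (j) aside: (k) operates against (j): the reference index is 393, less than the 468 limit. (l) does not operate here (the coverage ratio is 89%, not below 82%), so (k) stands. Exception (c) stands.
Exception (d) fails — the lot already has another accessory structure.
Exception (e) requires that the structure's footprint is under 220 sq ft; but the structure's footprint is 220 sq ft, not under 220 sq ft, so (e) is unavailable.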